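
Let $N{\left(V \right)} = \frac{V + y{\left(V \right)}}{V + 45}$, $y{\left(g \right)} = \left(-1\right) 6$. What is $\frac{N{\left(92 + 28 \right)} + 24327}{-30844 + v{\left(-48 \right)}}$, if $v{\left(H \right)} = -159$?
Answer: $- \frac{1338023}{1705165} \approx -0.78469$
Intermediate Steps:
$y{\left(g \right)} = -6$
$N{\left(V \right)} = \frac{-6 + V}{45 + V}$ ($N{\left(V \right)} = \frac{V - 6}{V + 45} = \frac{-6 + V}{45 + V}$)
$\frac{N{\left(92 + 28 \right)} + 24327}{-30844 + v{\left(-48 \right)}} = \frac{\frac{-6 + \left(92 + 28\right)}{45 + \left(92 + 28\right)} + 24327}{-30844 - 159} = \frac{\frac{-6 + 120}{45 + 120} + 24327}{-31003} = \left(\frac{1}{165} \cdot 114 + 24327\right) \left(- \frac{1}{31003}\right) = \left(\frac{38}{55} + 24327\right) \left(- \frac{1}{31003}\right) = \frac{1338023}{55} \left(- \frac{1}{31003}\right) = - \frac{1338023}{1705165}$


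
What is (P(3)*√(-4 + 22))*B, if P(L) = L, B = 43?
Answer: 387*√2 ≈ 547.30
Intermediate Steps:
(P(3)*√(-4 + 22))*B = (3*√(-4 + 22))*43 = (3*√18)*43 = (3*(3*√2))*43 = (9*√2)*43 = 387*√2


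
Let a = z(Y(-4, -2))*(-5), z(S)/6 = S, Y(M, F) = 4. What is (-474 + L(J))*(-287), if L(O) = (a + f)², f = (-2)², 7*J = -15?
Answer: -3725834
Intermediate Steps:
z(S) = 6*S
J = -15/7 (J = (⅐)*(-15) = -15/7 ≈ -2.1429)
f = 4
a = -120 (a = (6*4)*(-5) = 24*(-5) = -120)
L(O) = 13456 (L(O) = (-120 + 4)² = (-116)² = 13456)
(-474 + L(J))*(-287) = (-474 + 13456)*(-287) = 12982*(-287) = -3725834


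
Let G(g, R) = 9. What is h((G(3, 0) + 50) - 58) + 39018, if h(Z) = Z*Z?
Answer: 39019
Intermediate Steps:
h(Z) = Z**2
h((G(3, 0) + 50) - 58) + 39018 = ((9 + 50) - 58)**2 + 39018 = (59 - 58)**2 + 39018 = 1**2 + 39018 = 1 + 39018 = 39019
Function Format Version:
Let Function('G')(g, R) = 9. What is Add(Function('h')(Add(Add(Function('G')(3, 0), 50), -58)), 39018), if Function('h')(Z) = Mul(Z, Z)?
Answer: 39019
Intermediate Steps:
Function('h')(Z) = Pow(Z, 2)
Add(Function('h')(Add(Add(Function('G')(3, 0), 50), -58)), 39018) = Add(Pow(Add(Add(9, 50), -58), 2), 39018) = Add(Pow(Add(59, -58), 2), 39018) = Add(Pow(1, 2), 39018) = Add(1, 39018) = 39019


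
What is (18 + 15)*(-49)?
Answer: -1617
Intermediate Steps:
(18 + 15)*(-49) = 33*(-49) = -1617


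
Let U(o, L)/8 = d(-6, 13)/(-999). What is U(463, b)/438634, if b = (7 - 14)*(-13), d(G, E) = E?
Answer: -52/219097683 ≈ -2.3734e-7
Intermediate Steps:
b = 91 (b = -7*(-13) = 91)
U(o, L) = -104/999 (U(o, L) = 8*(13/(-999)) = 8*(13*(-1/999)) = 8*(-13/999) = -104/999)
U(463, b)/438634 = -104/999/438634 = -104/999*1/438634 = -52/219097683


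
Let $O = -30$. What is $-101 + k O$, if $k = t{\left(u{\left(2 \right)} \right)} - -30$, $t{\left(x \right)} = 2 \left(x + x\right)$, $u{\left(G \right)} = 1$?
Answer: $-1121$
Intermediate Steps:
$t{\left(x \right)} = 4 x$ ($t{\left(x \right)} = 2 \cdot 2 x = 4 x$)
$k = 34$ ($k = 4 \cdot 1 - -30 = 4 + 30 = 34$)
$-101 + k O = -101 + 34 \left(-30\right) = -101 - 1020 = -1121$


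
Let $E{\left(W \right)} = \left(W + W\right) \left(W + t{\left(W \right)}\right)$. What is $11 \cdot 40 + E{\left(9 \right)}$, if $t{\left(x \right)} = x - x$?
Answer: $602$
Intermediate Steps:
$t{\left(x \right)} = 0$
$E{\left(W \right)} = 2 W^{2}$ ($E{\left(W \right)} = \left(W + W\right) \left(W + 0\right) = 2 W W = 2 W^{2}$)
$11 \cdot 40 + E{\left(9 \right)} = 11 \cdot 40 + 2 \cdot 9^{2} = 440 + 2 \cdot 81 = 440 + 162 = 602$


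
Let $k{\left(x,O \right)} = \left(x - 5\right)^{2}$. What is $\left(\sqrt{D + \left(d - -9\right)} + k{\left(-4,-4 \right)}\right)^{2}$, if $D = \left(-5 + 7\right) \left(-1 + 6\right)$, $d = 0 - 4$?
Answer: $\left(81 + \sqrt{15}\right)^{2} \approx 7203.4$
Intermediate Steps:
$d = -4$ ($d = 0 - 4 = -4$)
$D = 10$ ($D = 2 \cdot 5 = 10$)
$k{\left(x,O \right)} = \left(-5 + x\right)^{2}$
$\left(\sqrt{D + \left(d - -9\right)} + k{\left(-4,-4 \right)}\right)^{2} = \left(\sqrt{10 - -5} + \left(-5 - 4\right)^{2}\right)^{2} = \left(\sqrt{10 + \left(-4 + 9\right)} + \left(-9\right)^{2}\right)^{2} = \left(\sqrt{10 + 5} + 81\right)^{2} = \left(\sqrt{15} + 81\right)^{2} = \left(81 + \sqrt{15}\right)^{2}$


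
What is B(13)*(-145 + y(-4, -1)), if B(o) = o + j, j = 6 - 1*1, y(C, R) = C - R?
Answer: -2664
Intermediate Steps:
j = 5 (j = 6 - 1 = 5)
B(o) = 5 + o (B(o) = o + 5 = 5 + o)
B(13)*(-145 + y(-4, -1)) = (5 + 13)*(-145 + (-4 - 1*(-1))) = 18*(-145 + (-4 + 1)) = 18*(-145 - 3) = 18*(-148) = -2664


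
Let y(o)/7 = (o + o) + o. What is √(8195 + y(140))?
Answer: √11135 ≈ 105.52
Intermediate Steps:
y(o) = 21*o (y(o) = 7*((o + o) + o) = 7*(2*o + o) = 7*(3*o) = 21*o)
√(8195 + y(140)) = √(8195 + 21*140) = √(8195 + 2940) = √11135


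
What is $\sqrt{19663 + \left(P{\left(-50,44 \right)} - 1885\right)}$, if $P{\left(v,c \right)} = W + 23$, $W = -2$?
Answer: $\sqrt{17799} \approx 133.41$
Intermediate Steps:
$P{\left(v,c \right)} = 21$ ($P{\left(v,c \right)} = -2 + 23 = 21$)
$\sqrt{19663 + \left(P{\left(-50,44 \right)} - 1885\right)} = \sqrt{19663 + \left(21 - 1885\right)} = \sqrt{19663 - 1864} = \sqrt{17799}$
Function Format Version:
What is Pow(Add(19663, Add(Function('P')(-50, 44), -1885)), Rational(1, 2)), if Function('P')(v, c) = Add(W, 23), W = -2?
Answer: Pow(17799, Rational(1, 2)) ≈ 133.41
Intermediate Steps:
Function('P')(v, c) = 21 (Function('P')(v, c) = Add(-2, 23) = 21)
Pow(Add(19663, Add(Function('P')(-50, 44), -1885)), Rational(1, 2)) = Pow(Add(19663, Add(21, -1885)), Rational(1, 2)) = Pow(Add(19663, -1864), Rational(1, 2)) = Pow(17799, Rational(1, 2))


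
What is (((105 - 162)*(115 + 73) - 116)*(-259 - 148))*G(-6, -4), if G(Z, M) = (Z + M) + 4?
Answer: -26451744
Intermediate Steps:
G(Z, M) = 4 + M + Z (G(Z, M) = (M + Z) + 4 = 4 + M + Z)
(((105 - 162)*(115 + 73) - 116)*(-259 - 148))*G(-6, -4) = (((105 - 162)*(115 + 73) - 116)*(-259 - 148))*(4 - 4 - 6) = ((-57*188 - 116)*(-407))*(-6) = ((-10716 - 116)*(-407))*(-6) = -10832*(-407)*(-6) = 4408624*(-6) = -26451744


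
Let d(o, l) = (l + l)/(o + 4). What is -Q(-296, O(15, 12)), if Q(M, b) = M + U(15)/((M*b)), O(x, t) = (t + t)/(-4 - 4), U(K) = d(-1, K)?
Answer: 131419/444 ≈ 295.99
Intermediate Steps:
d(o, l) = 2*l/(4 + o) (d(o, l) = (2*l)/(4 + o) = 2*l/(4 + o))
U(K) = 2*K/3 (U(K) = 2*K/(4 - 1) = 2*K/3)
O(x, t) = -t/4 (O(x, t) = (2*t)/(-8) = (2*t)*(-⅛) = -t/4)
Q(M, b) = M + 10/(M*b) (Q(M, b) = M + ((⅔)*15)/((M*b)) = M + 10*(1/(M*b)) = M + 10/(M*b))
-Q(-296, O(15, 12)) = -(-296 + 10/(-296*(-¼*12))) = -(-296 + 10*(-1/296)/(-3)) = -(-296 + 10*(-1/296)*(-⅓)) = -(-296 + 5/444) = -1*(-131419/444) = 131419/444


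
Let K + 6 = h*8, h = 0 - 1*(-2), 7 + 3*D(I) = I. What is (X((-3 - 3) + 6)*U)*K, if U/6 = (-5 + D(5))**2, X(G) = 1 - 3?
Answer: -11560/3 ≈ -3853.3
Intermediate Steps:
D(I) = -7/3 + I/3
h = 2 (h = 0 + 2 = 2)
X(G) = -2
K = 10 (K = -6 + 2*8 = -6 + 16 = 10)
U = 578/3 (U = 6*(-5 + (-7/3 + (1/3)*5))**2 = 6*(-5 + (-7/3 + 5/3))**2 = 6*(-5 - 2/3)**2 = 6*(-17/3)**2 = 6*(289/9) = 578/3 ≈ 192.67)
(X((-3 - 3) + 6)*U)*K = -2*578/3*10 = -1156/3*10 = -11560/3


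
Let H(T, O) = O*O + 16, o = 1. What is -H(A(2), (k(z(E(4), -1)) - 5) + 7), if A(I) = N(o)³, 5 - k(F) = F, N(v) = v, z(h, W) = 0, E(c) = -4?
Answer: -65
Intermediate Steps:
k(F) = 5 - F
A(I) = 1 (A(I) = 1³ = 1)
H(T, O) = 16 + O² (H(T, O) = O² + 16 = 16 + O²)
-H(A(2), (k(z(E(4), -1)) - 5) + 7) = -(16 + (((5 - 1*0) - 5) + 7)²) = -(16 + (((5 + 0) - 5) + 7)²) = -(16 + ((5 - 5) + 7)²) = -(16 + (0 + 7)²) = -(16 + 7²) = -(16 + 49) = -1*65 = -65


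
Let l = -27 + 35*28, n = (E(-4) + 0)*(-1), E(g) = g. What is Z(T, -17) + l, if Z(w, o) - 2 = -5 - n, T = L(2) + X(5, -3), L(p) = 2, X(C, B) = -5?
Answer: 946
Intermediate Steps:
n = 4 (n = (-4 + 0)*(-1) = -4*(-1) = 4)
T = -3 (T = 2 - 5 = -3)
l = 953 (l = -27 + 980 = 953)
Z(w, o) = -7 (Z(w, o) = 2 + (-5 - 1*4) = 2 + (-5 - 4) = 2 - 9 = -7)
Z(T, -17) + l = -7 + 953 = 946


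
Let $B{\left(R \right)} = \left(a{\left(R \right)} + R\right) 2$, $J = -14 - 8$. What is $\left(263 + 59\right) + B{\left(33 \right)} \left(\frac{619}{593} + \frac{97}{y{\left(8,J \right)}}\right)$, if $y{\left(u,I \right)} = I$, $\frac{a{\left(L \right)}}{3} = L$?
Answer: $- \frac{335890}{593} \approx -566.42$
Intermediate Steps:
$J = -22$ ($J = -14 - 8 = -22$)
$a{\left(L \right)} = 3 L$
$B{\left(R \right)} = 8 R$ ($B{\left(R \right)} = \left(3 R + R\right) 2 = 4 R 2 = 8 R$)
$\left(263 + 59\right) + B{\left(33 \right)} \left(\frac{619}{593} + \frac{97}{y{\left(8,J \right)}}\right) = \left(263 + 59\right) + 8 \cdot 33 \left(\frac{619}{593} + \frac{97}{-22}\right) = 322 + 264 \left(619 \cdot \frac{1}{593} + 97 \left(- \frac{1}{22}\right)\right) = 322 + 264 \left(\frac{619}{593} - \frac{97}{22}\right) = 322 + 264 \left(- \frac{43903}{13046}\right) = 322 - \frac{526836}{593} = - \frac{335890}{593}$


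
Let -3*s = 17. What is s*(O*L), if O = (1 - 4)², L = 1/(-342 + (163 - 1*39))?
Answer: 51/218 ≈ 0.23394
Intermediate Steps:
s = -17/3 (s = -⅓*17 = -17/3 ≈ -5.6667)
L = -1/218 (L = 1/(-342 + (163 - 39)) = 1/(-342 + 124) = 1/(-218) = -1/218 ≈ -0.0045872)
O = 9 (O = (-3)² = 9)
s*(O*L) = -51*(-1)/218 = -17/3*(-9/218) = 51/218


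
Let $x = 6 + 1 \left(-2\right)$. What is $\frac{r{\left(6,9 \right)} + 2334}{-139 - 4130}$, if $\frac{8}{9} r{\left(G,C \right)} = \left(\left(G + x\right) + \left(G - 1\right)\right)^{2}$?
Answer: $- \frac{6899}{11384} \approx -0.60603$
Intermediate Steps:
$x = 4$ ($x = 6 - 2 = 4$)
$r{\left(G,C \right)} = \frac{9 \left(3 + 2 G\right)^{2}}{8}$ ($r{\left(G,C \right)} = \frac{9 \left(\left(G + 4\right) + \left(G - 1\right)\right)^{2}}{8} = \frac{9 \left(\left(4 + G\right) + \left(-1 + G\right)\right)^{2}}{8} = \frac{9 \left(3 + 2 G\right)^{2}}{8}$)
$\frac{r{\left(6,9 \right)} + 2334}{-139 - 4130} = \frac{\frac{9 \left(3 + 2 \cdot 6\right)^{2}}{8} + 2334}{-139 - 4130} = \frac{\frac{9 \left(3 + 12\right)^{2}}{8} + 2334}{-4269} = \left(\frac{9 \cdot 15^{2}}{8} + 2334\right) \left(- \frac{1}{4269}\right) = \left(\frac{9}{8} \cdot 225 + 2334\right) \left(- \frac{1}{4269}\right) = \left(\frac{2025}{8} + 2334\right) \left(- \frac{1}{4269}\right) = \frac{20697}{8} \left(- \frac{1}{4269}\right) = - \frac{6899}{11384}$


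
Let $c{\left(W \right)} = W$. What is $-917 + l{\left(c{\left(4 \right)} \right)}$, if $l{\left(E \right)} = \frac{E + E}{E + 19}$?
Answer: $- \frac{21083}{23} \approx -916.65$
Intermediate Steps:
$l{\left(E \right)} = \frac{2 E}{19 + E}$
$-917 + l{\left(c{\left(4 \right)} \right)} = -917 + 2 \cdot 4 \frac{1}{19 + 4} = -917 + 2 \cdot 4 \cdot \frac{1}{23} = -917 + \frac{8}{23} = - \frac{21083}{23}$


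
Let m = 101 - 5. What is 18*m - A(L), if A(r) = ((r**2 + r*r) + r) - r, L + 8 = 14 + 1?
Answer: 1630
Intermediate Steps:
L = 7 (L = -8 + (14 + 1) = -8 + 15 = 7)
m = 96
A(r) = 2*r**2 (A(r) = ((r**2 + r**2) + r) - r = (2*r**2 + r) - r = (r + 2*r**2) - r = 2*r**2)
18*m - A(L) = 18*96 - 2*7**2 = 1728 - 2*49 = 1728 - 1*98 = 1728 - 98 = 1630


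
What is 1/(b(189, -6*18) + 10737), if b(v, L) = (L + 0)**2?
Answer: 1/22401 ≈ 4.4641e-5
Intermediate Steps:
b(v, L) = L**2
1/(b(189, -6*18) + 10737) = 1/((-6*18)**2 + 10737) = 1/((-108)**2 + 10737) = 1/(11664 + 10737) = 1/22401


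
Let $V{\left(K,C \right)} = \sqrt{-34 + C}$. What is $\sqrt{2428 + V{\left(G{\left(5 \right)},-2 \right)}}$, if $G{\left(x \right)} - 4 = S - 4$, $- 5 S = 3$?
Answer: $\sqrt{2428 + 6 i} \approx 49.275 + 0.0609 i$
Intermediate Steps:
$S = - \frac{3}{5}$ ($S = \left(- \frac{1}{5}\right) 3 = - \frac{3}{5} \approx -0.6$)
$G{\left(x \right)} = - \frac{3}{5}$ ($G{\left(x \right)} = 4 - \frac{23}{5} = - \frac{3}{5}$)
$\sqrt{2428 + V{\left(G{\left(5 \right)},-2 \right)}} = \sqrt{2428 + \sqrt{-34 - 2}} = \sqrt{2428 + \sqrt{-36}} = \sqrt{2428 + 6 i}$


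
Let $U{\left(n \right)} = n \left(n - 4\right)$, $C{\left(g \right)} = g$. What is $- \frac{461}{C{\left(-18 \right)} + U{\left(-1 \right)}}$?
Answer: $\frac{461}{13} \approx 35.462$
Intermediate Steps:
$U{\left(n \right)} = n \left(-4 + n\right)$
$- \frac{461}{C{\left(-18 \right)} + U{\left(-1 \right)}} = - \frac{461}{-18 - \left(-4 - 1\right)} = - \frac{461}{-18 - -5} = - \frac{461}{-18 + 5} = - \frac{461}{-13} = \left(-461\right) \left(- \frac{1}{13}\right) = \frac{461}{13}$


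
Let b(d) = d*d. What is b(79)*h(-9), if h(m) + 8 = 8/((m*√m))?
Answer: -49928 + 49928*I/27 ≈ -49928.0 + 1849.2*I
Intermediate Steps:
h(m) = -8 + 8/m^(3/2) (h(m) = -8 + 8/((m*√m)) = -8 + 8/(m^(3/2)) = -8 + 8/m^(3/2))
b(d) = d²
b(79)*h(-9) = 79²*(-8 + 8/(-9)^(3/2)) = 6241*(-8 + 8*(I/27)) = 6241*(-8 + 8*I/27) = -49928 + 49928*I/27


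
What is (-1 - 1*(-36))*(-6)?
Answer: -210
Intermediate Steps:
(-1 - 1*(-36))*(-6) = (-1 + 36)*(-6) = 35*(-6) = -210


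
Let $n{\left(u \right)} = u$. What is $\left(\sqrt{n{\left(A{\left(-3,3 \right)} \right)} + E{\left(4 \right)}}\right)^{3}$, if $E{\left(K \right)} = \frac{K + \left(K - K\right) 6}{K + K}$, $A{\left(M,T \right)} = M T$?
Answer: $- \frac{17 i \sqrt{34}}{4} \approx - 24.782 i$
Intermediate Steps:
$E{\left(K \right)} = \frac{1}{2}$ ($E{\left(K \right)} = \frac{K + 0 \cdot 6}{2 K} = \left(K + 0\right) \frac{1}{2 K} = K \frac{1}{2 K} = \frac{1}{2}$)
$\left(\sqrt{n{\left(A{\left(-3,3 \right)} \right)} + E{\left(4 \right)}}\right)^{3} = \left(\sqrt{\left(-3\right) 3 + \frac{1}{2}}\right)^{3} = \left(\sqrt{-9 + \frac{1}{2}}\right)^{3} = \left(\sqrt{- \frac{17}{2}}\right)^{3} = \left(\frac{i \sqrt{34}}{2}\right)^{3} = - \frac{17 i \sqrt{34}}{4}$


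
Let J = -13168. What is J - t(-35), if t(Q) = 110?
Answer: -13278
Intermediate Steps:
J - t(-35) = -13168 - 1*110 = -13168 - 110 = -13278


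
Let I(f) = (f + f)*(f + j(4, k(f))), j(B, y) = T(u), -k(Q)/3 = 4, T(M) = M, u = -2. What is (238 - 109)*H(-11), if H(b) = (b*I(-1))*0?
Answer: 0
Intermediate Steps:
k(Q) = -12 (k(Q) = -3*4 = -12)
j(B, y) = -2
I(f) = 2*f*(-2 + f) (I(f) = (f + f)*(f - 2) = (2*f)*(-2 + f) = 2*f*(-2 + f))
H(b) = 0 (H(b) = (b*(2*(-1)*(-2 - 1)))*0 = (b*(2*(-1)*(-3)))*0 = (b*6)*0 = (6*b)*0 = 0)
(238 - 109)*H(-11) = (238 - 109)*0 = 129*0 = 0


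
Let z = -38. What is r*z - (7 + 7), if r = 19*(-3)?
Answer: 2152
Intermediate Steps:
r = -57
r*z - (7 + 7) = -57*(-38) - (7 + 7) = 2166 - 1*14 = 2166 - 14 = 2152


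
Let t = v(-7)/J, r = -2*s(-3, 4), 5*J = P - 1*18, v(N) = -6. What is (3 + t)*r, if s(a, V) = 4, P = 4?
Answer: -288/7 ≈ -41.143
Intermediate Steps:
J = -14/5 (J = (4 - 1*18)/5 = (4 - 18)/5 = (1/5)*(-14) = -14/5 ≈ -2.8000)
r = -8 (r = -2*4 = -8)
t = 15/7 (t = -6/(-14/5) = -6*(-5/14) = 15/7 ≈ 2.1429)
(3 + t)*r = (3 + 15/7)*(-8) = (36/7)*(-8) = -288/7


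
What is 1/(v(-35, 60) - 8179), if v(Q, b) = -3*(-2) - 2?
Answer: -1/8175 ≈ -0.00012232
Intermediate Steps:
v(Q, b) = 4 (v(Q, b) = 6 - 2 = 4)
1/(v(-35, 60) - 8179) = 1/(4 - 8179) = 1/(-8175) = -1/8175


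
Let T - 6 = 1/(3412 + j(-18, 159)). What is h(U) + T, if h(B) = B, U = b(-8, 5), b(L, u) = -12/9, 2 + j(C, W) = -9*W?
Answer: 27709/5937 ≈ 4.6672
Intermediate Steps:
j(C, W) = -2 - 9*W
b(L, u) = -4/3 (b(L, u) = -12*1/9 = -4/3)
U = -4/3 ≈ -1.3333
T = 11875/1979 (T = 6 + 1/(3412 + (-2 - 9*159)) = 6 + 1/(3412 + (-2 - 1431)) = 6 + 1/(3412 - 1433) = 6 + 1/1979 = 11875/1979 ≈ 6.0005)
h(U) + T = -4/3 + 11875/1979 = 27709/5937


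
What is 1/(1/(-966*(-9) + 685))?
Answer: 9379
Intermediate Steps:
1/(1/(-966*(-9) + 685)) = 1/(1/(8694 + 685)) = 1/(1/9379) = 9379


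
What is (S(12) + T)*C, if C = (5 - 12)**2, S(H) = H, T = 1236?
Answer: 61152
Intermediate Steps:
C = 49 (C = (-7)**2 = 49)
(S(12) + T)*C = (12 + 1236)*49 = 1248*49 = 61152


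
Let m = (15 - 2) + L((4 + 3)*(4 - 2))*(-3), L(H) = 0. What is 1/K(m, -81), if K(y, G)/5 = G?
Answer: -1/405 ≈ -0.0024691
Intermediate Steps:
m = 13 (m = (15 - 2) + 0*(-3) = 13 + 0 = 13)
K(y, G) = 5*G
1/K(m, -81) = 1/(5*(-81)) = 1/(-405) = -1/405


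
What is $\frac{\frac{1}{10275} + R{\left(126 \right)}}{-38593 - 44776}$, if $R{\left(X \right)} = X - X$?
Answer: $- \frac{1}{856616475} \approx -1.1674 \cdot 10^{-9}$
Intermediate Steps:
$R{\left(X \right)} = 0$
$\frac{\frac{1}{10275} + R{\left(126 \right)}}{-38593 - 44776} = \frac{\frac{1}{10275} + 0}{-38593 - 44776} = \frac{\frac{1}{10275} + 0}{-83369} = \frac{1}{10275} \left(- \frac{1}{83369}\right) = - \frac{1}{856616475}$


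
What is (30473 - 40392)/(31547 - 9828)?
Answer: -9919/21719 ≈ -0.45670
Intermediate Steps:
(30473 - 40392)/(31547 - 9828) = -9919/21719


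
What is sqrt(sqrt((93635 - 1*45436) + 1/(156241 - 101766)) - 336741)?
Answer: sqrt(-39971501859525 + 10895*sqrt(5721270706154))/10895 ≈ 580.1*I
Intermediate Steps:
sqrt(sqrt((93635 - 1*45436) + 1/(156241 - 101766)) - 336741) = sqrt(sqrt((93635 - 45436) + 1/54475) - 336741) = sqrt(sqrt(48199 + 1/54475) - 336741) = sqrt(sqrt(2625640526/54475) - 336741) = sqrt(sqrt(5721270706154)/10895 - 336741) = sqrt(-336741 + sqrt(5721270706154)/10895)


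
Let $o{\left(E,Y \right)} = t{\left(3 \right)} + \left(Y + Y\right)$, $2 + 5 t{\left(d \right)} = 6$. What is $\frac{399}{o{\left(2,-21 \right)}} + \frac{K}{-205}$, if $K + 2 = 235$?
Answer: $- \frac{456973}{42230} \approx -10.821$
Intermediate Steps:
$K = 233$ ($K = -2 + 235 = 233$)
$t{\left(d \right)} = \frac{4}{5}$ ($t{\left(d \right)} = - \frac{2}{5} + \frac{1}{5} \cdot 6 = - \frac{2}{5} + \frac{6}{5} = \frac{4}{5}$)
$o{\left(E,Y \right)} = \frac{4}{5} + 2 Y$ ($o{\left(E,Y \right)} = \frac{4}{5} + \left(Y + Y\right) = \frac{4}{5} + 2 Y$)
$\frac{399}{o{\left(2,-21 \right)}} + \frac{K}{-205} = \frac{399}{\frac{4}{5} + 2 \left(-21\right)} + \frac{233}{-205} = \frac{399}{\frac{4}{5} - 42} + 233 \left(- \frac{1}{205}\right) = \frac{399}{- \frac{206}{5}} - \frac{233}{205} = 399 \left(- \frac{5}{206}\right) - \frac{233}{205} = - \frac{1995}{206} - \frac{233}{205} = - \frac{456973}{42230}$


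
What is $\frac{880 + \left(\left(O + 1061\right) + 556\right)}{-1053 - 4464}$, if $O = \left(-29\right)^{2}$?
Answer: $- \frac{3338}{5517} \approx -0.60504$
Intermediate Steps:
$O = 841$
$\frac{880 + \left(\left(O + 1061\right) + 556\right)}{-1053 - 4464} = \frac{880 + \left(\left(841 + 1061\right) + 556\right)}{-1053 - 4464} = \frac{880 + \left(1902 + 556\right)}{-5517} = \left(880 + 2458\right) \left(- \frac{1}{5517}\right) = 3338 \left(- \frac{1}{5517}\right) = - \frac{3338}{5517}$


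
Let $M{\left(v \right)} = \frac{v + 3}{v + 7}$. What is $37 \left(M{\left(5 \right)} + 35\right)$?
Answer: $\frac{3959}{3} \approx 1319.7$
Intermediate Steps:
$M{\left(v \right)} = \frac{3 + v}{7 + v}$
$37 \left(M{\left(5 \right)} + 35\right) = 37 \left(\frac{3 + 5}{7 + 5} + 35\right) = 37 \left(\frac{1}{12} \cdot 8 + 35\right) = 37 \left(\frac{2}{3} + 35\right) = 37 \cdot \frac{107}{3} = \frac{3959}{3}$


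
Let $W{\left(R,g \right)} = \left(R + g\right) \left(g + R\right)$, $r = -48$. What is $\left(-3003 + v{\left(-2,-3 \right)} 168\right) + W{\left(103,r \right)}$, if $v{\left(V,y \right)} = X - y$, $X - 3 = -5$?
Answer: $190$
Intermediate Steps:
$X = -2$ ($X = 3 - 5 = -2$)
$v{\left(V,y \right)} = -2 - y$
$W{\left(R,g \right)} = \left(R + g\right)^{2}$ ($W{\left(R,g \right)} = \left(R + g\right) \left(R + g\right) = \left(R + g\right)^{2}$)
$\left(-3003 + v{\left(-2,-3 \right)} 168\right) + W{\left(103,r \right)} = \left(-3003 + \left(-2 - -3\right) 168\right) + \left(103 - 48\right)^{2} = \left(-3003 + \left(-2 + 3\right) 168\right) + 55^{2} = \left(-3003 + 1 \cdot 168\right) + 3025 = \left(-3003 + 168\right) + 3025 = -2835 + 3025 = 190$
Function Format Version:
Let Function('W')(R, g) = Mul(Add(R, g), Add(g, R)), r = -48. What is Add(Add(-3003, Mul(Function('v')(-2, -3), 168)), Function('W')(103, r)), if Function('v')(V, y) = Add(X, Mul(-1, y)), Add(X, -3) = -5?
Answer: 190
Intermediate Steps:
X = -2 (X = Add(3, -5) = -2)
Function('v')(V, y) = Add(-2, Mul(-1, y))
Function('W')(R, g) = Pow(Add(R, g), 2) (Function('W')(R, g) = Mul(Add(R, g), Add(R, g)) = Pow(Add(R, g), 2))
Add(Add(-3003, Mul(Function('v')(-2, -3), 168)), Function('W')(103, r)) = Add(Add(-3003, Mul(Add(-2, Mul(-1, -3)), 168)), Pow(Add(103, -48), 2)) = Add(Add(-3003, Mul(Add(-2, 3), 168)), Pow(55, 2)) = Add(Add(-3003, Mul(1, 168)), 3025) = Add(Add(-3003, 168), 3025) = Add(-2835, 3025) = 190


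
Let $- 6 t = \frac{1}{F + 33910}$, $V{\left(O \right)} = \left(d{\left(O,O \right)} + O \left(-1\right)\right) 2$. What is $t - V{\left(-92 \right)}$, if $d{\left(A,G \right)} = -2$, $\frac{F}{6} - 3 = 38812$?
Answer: $- \frac{288144001}{1600800} \approx -180.0$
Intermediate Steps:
$F = 232890$ ($F = 18 + 6 \cdot 38812 = 18 + 232872 = 232890$)
$V{\left(O \right)} = -4 - 2 O$ ($V{\left(O \right)} = \left(-2 + O \left(-1\right)\right) 2 = \left(-2 - O\right) 2 = -4 - 2 O$)
$t = - \frac{1}{1600800}$ ($t = - \frac{1}{6 \left(232890 + 33910\right)} = - \frac{1}{6 \cdot 266800} = \left(- \frac{1}{6}\right) \frac{1}{266800} = - \frac{1}{1600800} \approx -6.2469 \cdot 10^{-7}$)
$t - V{\left(-92 \right)} = - \frac{1}{1600800} - \left(-4 - -184\right) = - \frac{1}{1600800} - \left(-4 + 184\right) = - \frac{1}{1600800} - 180 = - \frac{288144001}{1600800}$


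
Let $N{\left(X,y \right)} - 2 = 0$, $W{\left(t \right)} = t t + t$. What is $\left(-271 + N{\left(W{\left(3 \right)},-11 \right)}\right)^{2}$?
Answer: $72361$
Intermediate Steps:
$W{\left(t \right)} = t + t^{2}$ ($W{\left(t \right)} = t^{2} + t = t + t^{2}$)
$N{\left(X,y \right)} = 2$ ($N{\left(X,y \right)} = 2 + 0 = 2$)
$\left(-271 + N{\left(W{\left(3 \right)},-11 \right)}\right)^{2} = \left(-271 + 2\right)^{2} = \left(-269\right)^{2} = 72361$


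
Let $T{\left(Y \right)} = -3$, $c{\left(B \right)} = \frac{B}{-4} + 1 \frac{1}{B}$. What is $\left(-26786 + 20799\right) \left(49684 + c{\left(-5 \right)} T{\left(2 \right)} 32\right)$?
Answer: $- \frac{1484273092}{5} \approx -2.9685 \cdot 10^{8}$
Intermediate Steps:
$c{\left(B \right)} = \frac{1}{B} - \frac{B}{4}$ ($c{\left(B \right)} = B \left(- \frac{1}{4}\right) + \frac{1}{B} = - \frac{B}{4} + \frac{1}{B} = \frac{1}{B} - \frac{B}{4}$)
$\left(-26786 + 20799\right) \left(49684 + c{\left(-5 \right)} T{\left(2 \right)} 32\right) = \left(-26786 + 20799\right) \left(49684 + \left(\frac{1}{-5} - - \frac{5}{4}\right) \left(-3\right) 32\right) = - 5987 \left(49684 + \left(- \frac{1}{5} + \frac{5}{4}\right) \left(-3\right) 32\right) = - 5987 \left(49684 + \frac{21}{20} \left(-3\right) 32\right) = - 5987 \left(49684 - \frac{504}{5}\right) = \left(-5987\right) \frac{247916}{5} = - \frac{1484273092}{5}$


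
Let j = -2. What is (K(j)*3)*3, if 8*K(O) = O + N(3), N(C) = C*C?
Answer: 63/8 ≈ 7.8750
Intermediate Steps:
N(C) = C²
K(O) = 9/8 + O/8 (K(O) = (O + 3²)/8 = (O + 9)/8 = (9 + O)/8 = 9/8 + O/8)
(K(j)*3)*3 = ((9/8 + (⅛)*(-2))*3)*3 = ((9/8 - ¼)*3)*3 = ((7/8)*3)*3 = (21/8)*3 = 63/8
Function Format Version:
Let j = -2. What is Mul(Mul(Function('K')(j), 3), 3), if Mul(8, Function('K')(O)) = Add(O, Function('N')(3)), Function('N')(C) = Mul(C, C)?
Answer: Rational(63, 8) ≈ 7.8750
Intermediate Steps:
Function('N')(C) = Pow(C, 2)
Function('K')(O) = Add(Rational(9, 8), Mul(Rational(1, 8), O)) (Function('K')(O) = Mul(Rational(1, 8), Add(O, Pow(3, 2))) = Mul(Rational(1, 8), Add(O, 9)) = Mul(Rational(1, 8), Add(9, O)) = Add(Rational(9, 8), Mul(Rational(1, 8), O)))
Mul(Mul(Function('K')(j), 3), 3) = Mul(Mul(Add(Rational(9, 8), Mul(Rational(1, 8), -2)), 3), 3) = Mul(Mul(Add(Rational(9, 8), Rational(-1, 4)), 3), 3) = Mul(Mul(Rational(7, 8), 3), 3) = Mul(Rational(21, 8), 3) = Rational(63, 8)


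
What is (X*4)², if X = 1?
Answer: 16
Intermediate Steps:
(X*4)² = (1*4)² = 4² = 16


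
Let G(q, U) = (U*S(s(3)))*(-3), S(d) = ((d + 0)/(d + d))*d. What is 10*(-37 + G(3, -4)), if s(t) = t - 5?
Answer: -490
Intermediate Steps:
s(t) = -5 + t
S(d) = d/2 (S(d) = (d/((2*d)))*d = (d*(1/(2*d)))*d = d/2)
G(q, U) = 3*U (G(q, U) = (U*((-5 + 3)/2))*(-3) = (U*((1/2)*(-2)))*(-3) = (U*(-1))*(-3) = -U*(-3) = 3*U)
10*(-37 + G(3, -4)) = 10*(-37 + 3*(-4)) = 10*(-37 - 12) = 10*(-49) = -490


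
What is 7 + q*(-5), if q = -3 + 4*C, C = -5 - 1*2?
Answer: 162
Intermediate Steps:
C = -7 (C = -5 - 2 = -7)
q = -31 (q = -3 + 4*(-7) = -3 - 28 = -31)
7 + q*(-5) = 7 - 31*(-5) = 7 + 155 = 162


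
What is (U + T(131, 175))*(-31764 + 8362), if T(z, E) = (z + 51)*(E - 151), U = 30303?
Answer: -811370742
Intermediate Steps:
T(z, E) = (-151 + E)*(51 + z) (T(z, E) = (51 + z)*(-151 + E) = (-151 + E)*(51 + z))
(U + T(131, 175))*(-31764 + 8362) = (30303 + (-7701 - 151*131 + 51*175 + 175*131))*(-31764 + 8362) = (30303 + (-7701 - 19781 + 8925 + 22925))*(-23402) = (30303 + 4368)*(-23402) = 34671*(-23402) = -811370742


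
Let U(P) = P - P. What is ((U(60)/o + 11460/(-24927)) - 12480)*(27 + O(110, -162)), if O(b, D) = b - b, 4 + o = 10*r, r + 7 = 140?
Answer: -2799903780/8309 ≈ -3.3697e+5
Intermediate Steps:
U(P) = 0
r = 133 (r = -7 + 140 = 133)
o = 1326 (o = -4 + 10*133 = -4 + 1330 = 1326)
O(b, D) = 0
((U(60)/o + 11460/(-24927)) - 12480)*(27 + O(110, -162)) = ((0/1326 + 11460/(-24927)) - 12480)*(27 + 0) = ((0*(1/1326) + 11460*(-1/24927)) - 12480)*27 = ((0 - 3820/8309) - 12480)*27 = (-3820/8309 - 12480)*27 = -103700140/8309*27 = -2799903780/8309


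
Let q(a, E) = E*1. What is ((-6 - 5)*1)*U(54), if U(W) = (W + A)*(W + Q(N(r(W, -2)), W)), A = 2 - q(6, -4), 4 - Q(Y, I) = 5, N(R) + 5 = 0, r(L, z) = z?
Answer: -34980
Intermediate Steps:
q(a, E) = E
N(R) = -5 (N(R) = -5 + 0 = -5)
Q(Y, I) = -1 (Q(Y, I) = 4 - 1*5 = 4 - 5 = -1)
A = 6 (A = 2 - 1*(-4) = 2 + 4 = 6)
U(W) = (-1 + W)*(6 + W) (U(W) = (W + 6)*(W - 1) = (6 + W)*(-1 + W) = (-1 + W)*(6 + W))
((-6 - 5)*1)*U(54) = ((-6 - 5)*1)*(-6 + 54**2 + 5*54) = (-11*1)*(-6 + 2916 + 270) = -11*3180 = -34980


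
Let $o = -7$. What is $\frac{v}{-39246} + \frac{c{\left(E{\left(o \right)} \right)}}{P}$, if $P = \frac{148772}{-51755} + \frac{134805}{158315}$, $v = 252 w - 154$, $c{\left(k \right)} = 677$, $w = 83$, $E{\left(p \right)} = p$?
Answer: $- \frac{21804415973971676}{65054194737063} \approx -335.17$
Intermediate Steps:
$v = 20762$ ($v = 252 \cdot 83 - 154 = 20916 - 154 = 20762$)
$P = - \frac{3315201281}{1638718565}$ ($P = 148772 \left(- \frac{1}{51755}\right) + 134805 \cdot \frac{1}{158315} = - \frac{148772}{51755} + \frac{26961}{31663} = - \frac{3315201281}{1638718565} \approx -2.023$)
$\frac{v}{-39246} + \frac{c{\left(E{\left(o \right)} \right)}}{P} = \frac{20762}{-39246} + \frac{677}{- \frac{3315201281}{1638718565}} = 20762 \left(- \frac{1}{39246}\right) + 677 \left(- \frac{1638718565}{3315201281}\right) = - \frac{10381}{19623} - \frac{1109412468505}{3315201281} = - \frac{21804415973971676}{65054194737063}$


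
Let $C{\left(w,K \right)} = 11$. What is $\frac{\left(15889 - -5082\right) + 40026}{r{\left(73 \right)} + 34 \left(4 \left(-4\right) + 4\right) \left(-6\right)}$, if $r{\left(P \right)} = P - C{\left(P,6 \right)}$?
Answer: $\frac{60997}{2510} \approx 24.302$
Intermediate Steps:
$r{\left(P \right)} = -11 + P$ ($r{\left(P \right)} = P - 11 = -11 + P$)
$\frac{\left(15889 - -5082\right) + 40026}{r{\left(73 \right)} + 34 \left(4 \left(-4\right) + 4\right) \left(-6\right)} = \frac{\left(15889 - -5082\right) + 40026}{\left(-11 + 73\right) + 34 \left(4 \left(-4\right) + 4\right) \left(-6\right)} = \frac{\left(15889 + 5082\right) + 40026}{62 + 34 \left(-16 + 4\right) \left(-6\right)} = \frac{20971 + 40026}{62 + 34 \left(-12\right) \left(-6\right)} = \frac{60997}{62 - -2448} = \frac{60997}{62 + 2448} = \frac{60997}{2510}$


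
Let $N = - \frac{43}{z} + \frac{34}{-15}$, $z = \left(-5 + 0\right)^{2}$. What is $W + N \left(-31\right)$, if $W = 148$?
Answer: $\frac{20369}{75} \approx 271.59$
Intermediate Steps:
$z = 25$ ($z = \left(-5\right)^{2} = 25$)
$N = - \frac{299}{75}$ ($N = - \frac{43}{25} + \frac{34}{-15} = \left(-43\right) \frac{1}{25} + 34 \left(- \frac{1}{15}\right) = - \frac{43}{25} - \frac{34}{15} = - \frac{299}{75} \approx -3.9867$)
$W + N \left(-31\right) = 148 - - \frac{9269}{75} = 148 + \frac{9269}{75} = \frac{20369}{75}$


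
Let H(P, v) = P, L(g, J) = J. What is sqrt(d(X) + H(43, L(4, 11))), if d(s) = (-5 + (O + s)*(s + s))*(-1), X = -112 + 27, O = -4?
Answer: I*sqrt(15082) ≈ 122.81*I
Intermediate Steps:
X = -85
d(s) = 5 - 2*s*(-4 + s) (d(s) = (-5 + (-4 + s)*(s + s))*(-1) = (-5 + (-4 + s)*(2*s))*(-1) = (-5 + 2*s*(-4 + s))*(-1) = 5 - 2*s*(-4 + s))
sqrt(d(X) + H(43, L(4, 11))) = sqrt((5 - 2*(-85)**2 + 8*(-85)) + 43) = sqrt((5 - 2*7225 - 680) + 43) = sqrt((5 - 14450 - 680) + 43) = sqrt(-15125 + 43) = sqrt(-15082) = I*sqrt(15082)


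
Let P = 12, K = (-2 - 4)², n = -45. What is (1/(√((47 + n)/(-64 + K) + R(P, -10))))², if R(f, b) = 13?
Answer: 14/181 ≈ 0.077348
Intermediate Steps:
K = 36 (K = (-6)² = 36)
(1/(√((47 + n)/(-64 + K) + R(P, -10))))² = (1/(√((47 - 45)/(-64 + 36) + 13)))² = (1/(√(2/(-28) + 13)))² = (1/(√(2*(-1/28) + 13)))² = (1/(√(-1/14 + 13)))² = (1/(√(181/14)))² = (1/(√2534/14))² = (√2534/181)² = 14/181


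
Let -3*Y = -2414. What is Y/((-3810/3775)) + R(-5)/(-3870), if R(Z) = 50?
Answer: -39185890/49149 ≈ -797.29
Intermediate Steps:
Y = 2414/3 (Y = -⅓*(-2414) = 2414/3 ≈ 804.67)
Y/((-3810/3775)) + R(-5)/(-3870) = 2414/(3*((-3810/3775))) + 50/(-3870) = 2414/(3*((-3810*1/3775))) + 50*(-1/3870) = 2414/(3*(-762/755)) - 5/387 = (2414/3)*(-755/762) - 5/387 = -911285/1143 - 5/387 = -39185890/49149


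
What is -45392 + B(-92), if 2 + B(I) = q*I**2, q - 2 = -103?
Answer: -900258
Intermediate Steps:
q = -101 (q = 2 - 103 = -101)
B(I) = -2 - 101*I**2
-45392 + B(-92) = -45392 + (-2 - 101*(-92)**2) = -45392 + (-2 - 101*8464) = -45392 + (-2 - 854864) = -45392 - 854866 = -900258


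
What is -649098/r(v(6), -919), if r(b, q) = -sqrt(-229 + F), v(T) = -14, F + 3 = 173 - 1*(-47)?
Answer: -108183*I*sqrt(3) ≈ -1.8738e+5*I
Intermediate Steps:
F = 217 (F = -3 + (173 - 1*(-47)) = -3 + (173 + 47) = -3 + 220 = 217)
r(b, q) = -2*I*sqrt(3) (r(b, q) = -sqrt(-229 + 217) = -sqrt(-12) = -2*I*sqrt(3))
-649098/r(v(6), -919) = -649098*I*sqrt(3)/6 = -108183*I*sqrt(3)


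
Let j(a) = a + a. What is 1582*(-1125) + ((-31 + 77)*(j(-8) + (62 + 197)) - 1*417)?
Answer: -1768989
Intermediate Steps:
j(a) = 2*a
1582*(-1125) + ((-31 + 77)*(j(-8) + (62 + 197)) - 1*417) = 1582*(-1125) + ((-31 + 77)*(2*(-8) + (62 + 197)) - 1*417) = -1779750 + (46*(-16 + 259) - 417) = -1779750 + (46*243 - 417) = -1779750 + (11178 - 417) = -1779750 + 10761 = -1768989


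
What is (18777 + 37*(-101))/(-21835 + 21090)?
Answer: -3008/149 ≈ -20.188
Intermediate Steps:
(18777 + 37*(-101))/(-21835 + 21090) = (18777 - 3737)/(-745) = 15040*(-1/745) = -3008/149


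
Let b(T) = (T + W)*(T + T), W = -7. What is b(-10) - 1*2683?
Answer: -2343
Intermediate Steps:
b(T) = 2*T*(-7 + T) (b(T) = (T - 7)*(T + T) = (-7 + T)*(2*T) = 2*T*(-7 + T))
b(-10) - 1*2683 = 2*(-10)*(-7 - 10) - 1*2683 = 2*(-10)*(-17) - 2683 = 340 - 2683 = -2343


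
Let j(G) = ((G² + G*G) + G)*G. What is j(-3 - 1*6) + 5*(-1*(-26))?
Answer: -1247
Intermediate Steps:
j(G) = G*(G + 2*G²) (j(G) = ((G² + G²) + G)*G = (2*G² + G)*G = (G + 2*G²)*G = G*(G + 2*G²))
j(-3 - 1*6) + 5*(-1*(-26)) = (-3 - 1*6)²*(1 + 2*(-3 - 1*6)) + 5*(-1*(-26)) = (-3 - 6)²*(1 + 2*(-3 - 6)) + 5*26 = (-9)²*(1 + 2*(-9)) + 130 = 81*(1 - 18) + 130 = 81*(-17) + 130 = -1377 + 130 = -1247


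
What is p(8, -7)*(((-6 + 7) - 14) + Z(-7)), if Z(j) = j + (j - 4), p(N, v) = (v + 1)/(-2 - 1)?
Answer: -62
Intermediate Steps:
p(N, v) = -⅓ - v/3 (p(N, v) = (1 + v)/(-3) = (1 + v)*(-⅓) = -⅓ - v/3)
Z(j) = -4 + 2*j (Z(j) = j + (-4 + j) = -4 + 2*j)
p(8, -7)*(((-6 + 7) - 14) + Z(-7)) = (-⅓ - ⅓*(-7))*(((-6 + 7) - 14) + (-4 + 2*(-7))) = (-⅓ + 7/3)*((1 - 14) + (-4 - 14)) = 2*(-13 - 18) = 2*(-31) = -62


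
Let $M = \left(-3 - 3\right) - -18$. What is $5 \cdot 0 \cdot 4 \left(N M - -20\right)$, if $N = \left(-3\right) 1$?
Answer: $0$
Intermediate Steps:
$N = -3$
$M = 12$ ($M = -6 + \left(-2 + 20\right) = -6 + 18 = 12$)
$5 \cdot 0 \cdot 4 \left(N M - -20\right) = 5 \cdot 0 \cdot 4 \left(\left(-3\right) 12 - -20\right) = 5 \cdot 0 \left(-36 + 20\right) = 5 \cdot 0 \left(-16\right) = 5 \cdot 0 = 0$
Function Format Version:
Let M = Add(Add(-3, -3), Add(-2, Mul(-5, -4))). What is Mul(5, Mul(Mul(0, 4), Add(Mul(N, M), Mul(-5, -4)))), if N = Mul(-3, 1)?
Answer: 0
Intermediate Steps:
N = -3
M = 12 (M = Add(-6, Add(-2, 20)) = Add(-6, 18) = 12)
Mul(5, Mul(Mul(0, 4), Add(Mul(N, M), Mul(-5, -4)))) = Mul(5, Mul(Mul(0, 4), Add(Mul(-3, 12), Mul(-5, -4)))) = Mul(5, Mul(0, Add(-36, 20))) = Mul(5, Mul(0, -16)) = Mul(5, 0) = 0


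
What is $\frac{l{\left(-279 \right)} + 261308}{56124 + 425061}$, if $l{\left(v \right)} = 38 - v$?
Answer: $\frac{52325}{96237} \approx 0.54371$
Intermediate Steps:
$\frac{l{\left(-279 \right)} + 261308}{56124 + 425061} = \frac{\left(38 - -279\right) + 261308}{56124 + 425061} = \frac{\left(38 + 279\right) + 261308}{481185} = \left(317 + 261308\right) \frac{1}{481185} = 261625 \cdot \frac{1}{481185} = \frac{52325}{96237}$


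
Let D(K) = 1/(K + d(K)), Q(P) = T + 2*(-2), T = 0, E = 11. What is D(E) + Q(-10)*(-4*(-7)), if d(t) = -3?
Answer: -895/8 ≈ -111.88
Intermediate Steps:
Q(P) = -4 (Q(P) = 0 + 2*(-2) = 0 - 4 = -4)
D(K) = 1/(-3 + K) (D(K) = 1/(K - 3) = 1/(-3 + K))
D(E) + Q(-10)*(-4*(-7)) = 1/(-3 + 11) - (-16)*(-7) = 1/8 - 4*28 = ⅛ - 112 = -895/8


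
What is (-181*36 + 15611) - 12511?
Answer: -3416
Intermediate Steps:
(-181*36 + 15611) - 12511 = (-6516 + 15611) - 12511 = 9095 - 12511 = -3416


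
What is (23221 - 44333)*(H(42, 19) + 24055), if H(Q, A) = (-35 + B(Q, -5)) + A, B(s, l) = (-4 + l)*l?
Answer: -508461408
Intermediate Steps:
B(s, l) = l*(-4 + l)
H(Q, A) = 10 + A (H(Q, A) = (-35 - 5*(-4 - 5)) + A = (-35 - 5*(-9)) + A = (-35 + 45) + A = 10 + A)
(23221 - 44333)*(H(42, 19) + 24055) = (23221 - 44333)*((10 + 19) + 24055) = -21112*(29 + 24055) = -21112*24084 = -508461408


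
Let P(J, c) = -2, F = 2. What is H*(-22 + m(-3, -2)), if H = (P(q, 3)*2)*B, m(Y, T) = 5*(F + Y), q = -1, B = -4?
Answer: -432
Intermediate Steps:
m(Y, T) = 10 + 5*Y (m(Y, T) = 5*(2 + Y) = 10 + 5*Y)
H = 16 (H = -2*2*(-4) = -4*(-4) = 16)
H*(-22 + m(-3, -2)) = 16*(-22 + (10 + 5*(-3))) = 16*(-22 + (10 - 15)) = 16*(-22 - 5) = 16*(-27) = -432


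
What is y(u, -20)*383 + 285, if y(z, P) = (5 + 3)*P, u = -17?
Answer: -60995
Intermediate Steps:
y(z, P) = 8*P
y(u, -20)*383 + 285 = (8*(-20))*383 + 285 = -160*383 + 285 = -61280 + 285 = -60995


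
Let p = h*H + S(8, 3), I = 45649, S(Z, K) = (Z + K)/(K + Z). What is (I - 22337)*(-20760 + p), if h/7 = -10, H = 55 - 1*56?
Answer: -482301968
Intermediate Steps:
S(Z, K) = 1 (S(Z, K) = (K + Z)/(K + Z) = 1)
H = -1 (H = 55 - 56 = -1)
h = -70 (h = 7*(-10) = -70)
p = 71 (p = -70*(-1) + 1 = 70 + 1 = 71)
(I - 22337)*(-20760 + p) = (45649 - 22337)*(-20760 + 71) = 23312*(-20689) = -482301968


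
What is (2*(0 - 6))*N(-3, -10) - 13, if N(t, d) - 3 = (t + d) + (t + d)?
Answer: 263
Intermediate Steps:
N(t, d) = 3 + 2*d + 2*t (N(t, d) = 3 + ((t + d) + (t + d)) = 3 + ((d + t) + (d + t)) = 3 + (2*d + 2*t) = 3 + 2*d + 2*t)
(2*(0 - 6))*N(-3, -10) - 13 = (2*(0 - 6))*(3 + 2*(-10) + 2*(-3)) - 13 = (2*(-6))*(3 - 20 - 6) - 13 = -12*(-23) - 13 = 276 - 13 = 263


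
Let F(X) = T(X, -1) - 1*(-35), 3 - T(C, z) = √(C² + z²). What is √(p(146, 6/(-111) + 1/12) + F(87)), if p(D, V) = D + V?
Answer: √(9069699 - 49284*√7570)/222 ≈ 9.8501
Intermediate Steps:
T(C, z) = 3 - √(C² + z²)
F(X) = 38 - √(1 + X²) (F(X) = (3 - √(X² + (-1)²)) - 1*(-35) = (3 - √(X² + 1)) + 35 = (3 - √(1 + X²)) + 35 = 38 - √(1 + X²))
√(p(146, 6/(-111) + 1/12) + F(87)) = √((146 + (6/(-111) + 1/12)) + (38 - √(1 + 87²))) = √((146 + (6*(-1/111) + 1*(1/12))) + (38 - √(1 + 7569))) = √((146 + (-2/37 + 1/12)) + (38 - √7570)) = √((146 + 13/444) + (38 - √7570)) = √(64837/444 + (38 - √7570)) = √(81709/444 - √7570)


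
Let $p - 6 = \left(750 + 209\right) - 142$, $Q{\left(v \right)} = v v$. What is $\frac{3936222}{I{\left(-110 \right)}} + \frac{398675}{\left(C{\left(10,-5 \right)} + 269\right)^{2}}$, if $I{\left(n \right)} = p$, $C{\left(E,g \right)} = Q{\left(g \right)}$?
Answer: $\frac{340559394317}{71136828} \approx 4787.4$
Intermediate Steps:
$Q{\left(v \right)} = v^{2}$
$p = 823$ ($p = 6 + \left(\left(750 + 209\right) - 142\right) = 6 + \left(959 - 142\right) = 6 + 817 = 823$)
$C{\left(E,g \right)} = g^{2}$
$I{\left(n \right)} = 823$
$\frac{3936222}{I{\left(-110 \right)}} + \frac{398675}{\left(C{\left(10,-5 \right)} + 269\right)^{2}} = \frac{3936222}{823} + \frac{398675}{\left(\left(-5\right)^{2} + 269\right)^{2}} = 3936222 \cdot \frac{1}{823} + \frac{398675}{\left(25 + 269\right)^{2}} = \frac{3936222}{823} + \frac{398675}{294^{2}} = \frac{3936222}{823} + \frac{398675}{86436} = \frac{340559394317}{71136828}$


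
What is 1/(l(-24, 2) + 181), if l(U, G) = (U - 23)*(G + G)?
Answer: -1/7 ≈ -0.14286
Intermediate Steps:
l(U, G) = 2*G*(-23 + U) (l(U, G) = (-23 + U)*(2*G) = 2*G*(-23 + U))
1/(l(-24, 2) + 181) = 1/(2*2*(-23 - 24) + 181) = 1/(2*2*(-47) + 181) = 1/(-188 + 181) = 1/(-7) = -1/7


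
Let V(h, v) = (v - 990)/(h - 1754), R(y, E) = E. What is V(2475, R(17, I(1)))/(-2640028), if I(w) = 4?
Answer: 493/951730094 ≈ 5.1800e-7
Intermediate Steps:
V(h, v) = (-990 + v)/(-1754 + h)
V(2475, R(17, I(1)))/(-2640028) = ((-990 + 4)/(-1754 + 2475))/(-2640028) = (-986/721)*(-1/2640028) = ((1/721)*(-986))*(-1/2640028) = -986/721*(-1/2640028) = 493/951730094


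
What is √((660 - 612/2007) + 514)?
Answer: √58366682/223 ≈ 34.259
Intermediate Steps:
√((660 - 612/2007) + 514) = √((660 - 612*1/2007) + 514) = √((660 - 68/223) + 514) = √(147112/223 + 514) = √(261734/223) = √58366682/223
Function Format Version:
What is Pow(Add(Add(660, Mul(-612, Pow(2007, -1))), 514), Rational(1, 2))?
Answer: Mul(Rational(1, 223), Pow(58366682, Rational(1, 2))) ≈ 34.259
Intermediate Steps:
Pow(Add(Add(660, Mul(-612, Pow(2007, -1))), 514), Rational(1, 2)) = Pow(Add(Add(660, Mul(-612, Rational(1, 2007))), 514), Rational(1, 2)) = Pow(Add(Add(660, Rational(-68, 223)), 514), Rational(1, 2)) = Pow(Add(Rational(147112, 223), 514), Rational(1, 2)) = Pow(Rational(261734, 223), Rational(1, 2)) = Mul(Rational(1, 223), Pow(58366682, Rational(1, 2)))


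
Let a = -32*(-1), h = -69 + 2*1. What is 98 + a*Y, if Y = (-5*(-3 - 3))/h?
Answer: 5606/67 ≈ 83.672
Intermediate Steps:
h = -67 (h = -69 + 2 = -67)
Y = -30/67 (Y = -5*(-3 - 3)/(-67) = -5*(-6)*(-1/67) = 30*(-1/67) = -30/67 ≈ -0.44776)
a = 32
98 + a*Y = 98 + 32*(-30/67) = 98 - 960/67 = 5606/67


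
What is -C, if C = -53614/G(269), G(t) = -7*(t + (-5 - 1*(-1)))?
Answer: -53614/1855 ≈ -28.902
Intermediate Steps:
G(t) = 28 - 7*t (G(t) = -7*(t + (-5 + 1)) = -7*(t - 4) = -7*(-4 + t) = 28 - 7*t)
C = 53614/1855 (C = -53614/(28 - 7*269) = -53614/(28 - 1883) = -53614/(-1855) = -53614*(-1/1855) = 53614/1855 ≈ 28.902)
-C = -1*53614/1855 = -53614/1855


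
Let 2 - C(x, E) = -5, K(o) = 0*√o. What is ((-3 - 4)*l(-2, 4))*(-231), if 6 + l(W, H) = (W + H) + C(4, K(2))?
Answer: 4851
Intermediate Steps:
K(o) = 0
C(x, E) = 7 (C(x, E) = 2 - 1*(-5) = 2 + 5 = 7)
l(W, H) = 1 + H + W (l(W, H) = -6 + ((W + H) + 7) = -6 + ((H + W) + 7) = -6 + (7 + H + W) = 1 + H + W)
((-3 - 4)*l(-2, 4))*(-231) = ((-3 - 4)*(1 + 4 - 2))*(-231) = -7*3*(-231) = -21*(-231) = 4851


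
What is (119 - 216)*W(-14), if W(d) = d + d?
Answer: 2716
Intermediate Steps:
W(d) = 2*d
(119 - 216)*W(-14) = (119 - 216)*(2*(-14)) = -97*(-28) = 2716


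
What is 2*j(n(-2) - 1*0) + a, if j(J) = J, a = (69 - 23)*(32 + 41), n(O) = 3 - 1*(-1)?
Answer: 3366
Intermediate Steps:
n(O) = 4 (n(O) = 3 + 1 = 4)
a = 3358 (a = 46*73 = 3358)
2*j(n(-2) - 1*0) + a = 2*(4 - 1*0) + 3358 = 2*(4 + 0) + 3358 = 2*4 + 3358 = 8 + 3358 = 3366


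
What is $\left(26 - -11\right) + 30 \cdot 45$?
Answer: $1387$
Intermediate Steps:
$\left(26 - -11\right) + 30 \cdot 45 = \left(26 + 11\right) + 1350 = 37 + 1350 = 1387$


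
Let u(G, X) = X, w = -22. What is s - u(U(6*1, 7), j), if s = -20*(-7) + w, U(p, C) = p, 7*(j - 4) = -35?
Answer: 119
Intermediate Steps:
j = -1 (j = 4 + (⅐)*(-35) = 4 - 5 = -1)
s = 118 (s = -20*(-7) - 22 = 140 - 22 = 118)
s - u(U(6*1, 7), j) = 118 - 1*(-1) = 118 + 1 = 119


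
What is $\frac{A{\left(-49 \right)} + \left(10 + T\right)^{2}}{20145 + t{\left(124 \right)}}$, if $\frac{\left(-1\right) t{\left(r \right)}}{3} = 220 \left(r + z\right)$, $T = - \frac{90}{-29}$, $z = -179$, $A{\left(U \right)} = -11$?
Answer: $\frac{135149}{47470245} \approx 0.002847$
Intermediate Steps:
$T = \frac{90}{29}$ ($T = \left(-90\right) \left(- \frac{1}{29}\right) = \frac{90}{29} \approx 3.1034$)
$t{\left(r \right)} = 118140 - 660 r$ ($t{\left(r \right)} = - 3 \cdot 220 \left(r - 179\right) = - 3 \cdot 220 \left(-179 + r\right) = - 3 \left(-39380 + 220 r\right) = 118140 - 660 r$)
$\frac{A{\left(-49 \right)} + \left(10 + T\right)^{2}}{20145 + t{\left(124 \right)}} = \frac{-11 + \left(10 + \frac{90}{29}\right)^{2}}{20145 + \left(118140 - 81840\right)} = \frac{-11 + \left(\frac{380}{29}\right)^{2}}{20145 + \left(118140 - 81840\right)} = \frac{-11 + \frac{144400}{841}}{20145 + 36300} = \frac{135149}{841 \cdot 56445} = \frac{135149}{841} \cdot \frac{1}{56445} = \frac{135149}{47470245}$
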